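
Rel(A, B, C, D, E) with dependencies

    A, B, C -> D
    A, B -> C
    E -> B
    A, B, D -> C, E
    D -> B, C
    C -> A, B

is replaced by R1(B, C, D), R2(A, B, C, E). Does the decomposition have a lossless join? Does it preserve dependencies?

lossless and dependency-preserving

Lossless test: (B, C)⁺ = {A, B, C, D, E}, which contains all of one fragment — lossless.
Dependency preservation: A, B, C → D; A, B, D → C, E are not contained in any single fragment, but the restricted closure of each left-hand side across the fragments still reaches the right-hand side; the remaining FDs each lie inside some fragment. All dependencies are preserved.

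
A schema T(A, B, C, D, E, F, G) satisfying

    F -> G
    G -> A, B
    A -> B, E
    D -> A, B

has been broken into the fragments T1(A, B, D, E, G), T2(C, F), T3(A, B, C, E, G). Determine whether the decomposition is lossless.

Chase test. Columns are A, B, C, D, E, F, G; row i has aⱼ where attribute j ∈ Ti, else bᵢⱼ.
Initial tableau (one row per fragment):
  row 1: a1 a2 b13 a4 a5 b16 a7
  row 2: b21 b22 a3 b24 b25 a6 b27
  row 3: a1 a2 a3 b34 a5 b36 a7
No row becomes fully distinguished — the join is lossy.

No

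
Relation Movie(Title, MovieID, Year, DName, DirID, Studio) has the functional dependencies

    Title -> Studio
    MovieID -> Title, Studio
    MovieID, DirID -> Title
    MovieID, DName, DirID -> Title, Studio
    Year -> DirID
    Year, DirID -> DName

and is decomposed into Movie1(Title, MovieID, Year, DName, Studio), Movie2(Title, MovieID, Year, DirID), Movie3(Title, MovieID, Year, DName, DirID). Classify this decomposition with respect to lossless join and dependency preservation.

Lossless test (chase): Rows 1 and 2 agree on Title; apply Title→Studio and equate their Studio entries. Rows 1 and 3 agree on Title; apply Title→Studio and equate their Studio entries. Rows 1 and 2 agree on Year; apply Year→DirID and equate their DirID entries. Rows 1 and 2 agree on Year, DirID; apply Year, DirID→DName and equate their DName entries. Row 1 is now all distinguished symbols — the join is lossless.
Dependency preservation: MovieID, DName, DirID → Title, Studio is not contained in any single fragment, but the restricted closure of its left-hand side across the fragments still reaches the right-hand side; the remaining FDs each lie inside some fragment. All dependencies are preserved.

lossless and dependency-preserving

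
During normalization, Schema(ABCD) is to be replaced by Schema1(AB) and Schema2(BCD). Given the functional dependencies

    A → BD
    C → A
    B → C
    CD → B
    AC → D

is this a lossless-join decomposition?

Common attributes: Schema1 ∩ Schema2 = {B}.
Closure of {B}: B → C applies, adding C; C → A applies, adding A; AC → D applies, adding D. So (B)⁺ = {ABCD}.
This closure contains every attribute of Schema1, so Schema1 ∩ Schema2 → Schema1. The join is lossless.

Yes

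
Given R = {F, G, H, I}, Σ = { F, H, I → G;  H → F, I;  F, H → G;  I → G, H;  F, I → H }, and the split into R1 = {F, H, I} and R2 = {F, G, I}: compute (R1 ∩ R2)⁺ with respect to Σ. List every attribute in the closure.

F, G, H, I

R1 ∩ R2 = {F, I}.
I → G, H applies, adding G, H
Closure: {F, G, H, I}.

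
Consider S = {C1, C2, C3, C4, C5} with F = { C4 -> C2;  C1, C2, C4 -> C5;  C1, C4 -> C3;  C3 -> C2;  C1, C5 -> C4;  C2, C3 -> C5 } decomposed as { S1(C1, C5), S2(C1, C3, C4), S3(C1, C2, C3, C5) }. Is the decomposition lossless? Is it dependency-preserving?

Lossless test (chase): Rows 2 and 3 agree on C3; apply C3→C2 and equate their C2 entries. Rows 1 and 3 agree on C1, C5; apply C1, C5→C4 and equate their C4 entries. Rows 2 and 3 agree on C2, C3; apply C2, C3→C5 and equate their C5 entries. Rows 1 and 3 agree on C4; apply C4→C2 and equate their C2 entries. Rows 1 and 3 agree on C1, C4; apply C1, C4→C3 and equate their C3 entries. Rows 1 and 2 agree on C1, C5; apply C1, C5→C4 and equate their C4 entries. Row 1 is now all distinguished symbols — the join is lossless.
Dependency preservation: the restricted closure of {C4} across the fragments never reaches {C2}, so C4 → C2 cannot be enforced without a join — not preserved.

lossless but not dependency-preserving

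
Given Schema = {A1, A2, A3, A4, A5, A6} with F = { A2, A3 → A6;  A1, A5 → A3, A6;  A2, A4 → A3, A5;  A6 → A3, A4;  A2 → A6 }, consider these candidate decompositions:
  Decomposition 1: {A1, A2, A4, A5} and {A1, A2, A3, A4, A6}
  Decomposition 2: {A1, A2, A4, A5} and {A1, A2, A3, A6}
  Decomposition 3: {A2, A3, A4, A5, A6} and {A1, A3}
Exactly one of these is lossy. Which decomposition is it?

Decomposition 1: common = {A1, A2, A4}, closure = {A1, A2, A3, A4, A5, A6} → lossless.
Decomposition 2: common = {A1, A2}, closure = {A1, A2, A3, A4, A5, A6} → lossless.
Decomposition 3: common = {A3}, closure = {A3} → lossy.

Decomposition 3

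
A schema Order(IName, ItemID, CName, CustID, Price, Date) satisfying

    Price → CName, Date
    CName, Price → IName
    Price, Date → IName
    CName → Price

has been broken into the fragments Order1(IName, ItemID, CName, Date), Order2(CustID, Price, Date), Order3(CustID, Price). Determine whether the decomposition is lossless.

No

Chase test. Columns are IName, ItemID, CName, CustID, Price, Date; row i has aⱼ where attribute j ∈ Orderi, else bᵢⱼ.
Initial tableau (one row per fragment):
  row 1: a1 a2 a3 b14 b15 a6
  row 2: b21 b22 b23 a4 a5 a6
  row 3: b31 b32 b33 a4 a5 b36
Rows 2 and 3 agree on Price; apply Price→CName, Date and equate their CName, Date entries.
Rows 2 and 3 agree on CName, Price; apply CName, Price→IName and equate their IName entries.
No row becomes fully distinguished — the join is lossy.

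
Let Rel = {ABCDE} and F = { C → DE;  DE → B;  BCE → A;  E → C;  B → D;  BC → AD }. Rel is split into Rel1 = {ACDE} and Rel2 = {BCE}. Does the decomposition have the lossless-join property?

Common attributes: Rel1 ∩ Rel2 = {CE}.
Closure of {CE}: C → DE applies, adding D; DE → B applies, adding B; BCE → A applies, adding A. So (CE)⁺ = {ABCDE}.
This closure contains every attribute of Rel1, so Rel1 ∩ Rel2 → Rel1. The join is lossless.

Yes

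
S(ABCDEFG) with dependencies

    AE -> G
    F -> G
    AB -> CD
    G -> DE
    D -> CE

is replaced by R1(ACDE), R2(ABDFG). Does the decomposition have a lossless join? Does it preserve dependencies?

lossless and dependency-preserving

Lossless test: (AD)⁺ = {ACDEG}, which contains all of one fragment — lossless.
Dependency preservation: AE → G; AB → CD; G → DE are not contained in any single fragment, but the restricted closure of each left-hand side across the fragments still reaches the right-hand side; the remaining FDs each lie inside some fragment. All dependencies are preserved.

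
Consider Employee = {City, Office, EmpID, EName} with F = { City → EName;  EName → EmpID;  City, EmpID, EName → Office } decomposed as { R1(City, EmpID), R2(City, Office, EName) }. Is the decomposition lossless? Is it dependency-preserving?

lossless but not dependency-preserving

Lossless test: (City)⁺ = {City, Office, EmpID, EName}, which contains all of one fragment — lossless.
Dependency preservation: the restricted closure of {EName} across the fragments never reaches {EmpID}, so EName → EmpID cannot be enforced without a join — not preserved.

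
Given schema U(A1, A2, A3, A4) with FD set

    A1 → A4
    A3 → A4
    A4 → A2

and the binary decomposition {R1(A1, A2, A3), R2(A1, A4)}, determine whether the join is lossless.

Common attributes: R1 ∩ R2 = {A1}.
Closure of {A1}: A1 → A4 applies, adding A4; A4 → A2 applies, adding A2. So (A1)⁺ = {A1, A2, A4}.
This closure contains every attribute of R2, so R1 ∩ R2 → R2. The join is lossless.

Yes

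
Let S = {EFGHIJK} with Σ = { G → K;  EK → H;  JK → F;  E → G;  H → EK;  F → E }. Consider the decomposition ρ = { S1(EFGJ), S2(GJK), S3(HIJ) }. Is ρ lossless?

Chase test. Columns are EFGHIJK; row i has aⱼ where attribute j ∈ Si, else bᵢⱼ.
Initial tableau (one row per fragment):
  row 1: a1 a2 a3 b14 b15 a6 b17
  row 2: b21 b22 a3 b24 b25 a6 a7
  row 3: b31 b32 b33 a4 a5 a6 b37
Rows 1 and 2 agree on G; apply G→K and equate their K entries.
Rows 1 and 2 agree on JK; apply JK→F and equate their F entries.
Rows 1 and 2 agree on F; apply F→E and equate their E entries.
Rows 1 and 2 agree on EK; apply EK→H and equate their H entries.
No row becomes fully distinguished — the join is lossy.

No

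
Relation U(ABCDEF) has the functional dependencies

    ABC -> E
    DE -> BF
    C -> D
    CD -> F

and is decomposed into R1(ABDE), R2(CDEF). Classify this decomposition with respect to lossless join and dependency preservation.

Lossless test: (DE)⁺ = {BDEF}, which is a superkey of neither fragment — lossy.
Dependency preservation: the restricted closure of {ABC} across the fragments never reaches {E}, so ABC → E cannot be enforced without a join — not preserved.

lossy and not dependency-preserving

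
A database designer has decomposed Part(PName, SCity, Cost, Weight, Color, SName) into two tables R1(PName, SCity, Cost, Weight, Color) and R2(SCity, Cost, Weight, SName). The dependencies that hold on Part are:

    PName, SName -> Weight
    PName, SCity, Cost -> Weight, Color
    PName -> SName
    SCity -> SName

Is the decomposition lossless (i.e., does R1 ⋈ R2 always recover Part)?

Yes

Common attributes: R1 ∩ R2 = {SCity, Cost, Weight}.
Closure of {SCity, Cost, Weight}: SCity → SName applies, adding SName. So (SCity, Cost, Weight)⁺ = {SCity, Cost, Weight, SName}.
This closure contains every attribute of R2, so R1 ∩ R2 → R2. The join is lossless.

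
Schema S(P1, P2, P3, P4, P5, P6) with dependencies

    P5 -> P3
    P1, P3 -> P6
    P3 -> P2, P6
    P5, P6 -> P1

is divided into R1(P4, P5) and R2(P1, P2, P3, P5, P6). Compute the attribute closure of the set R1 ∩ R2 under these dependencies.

R1 ∩ R2 = {P5}.
P5 → P3 applies, adding P3
P3 → P2, P6 applies, adding P2, P6
P5, P6 → P1 applies, adding P1
Closure: {P1, P2, P3, P5, P6}.

P1, P2, P3, P5, P6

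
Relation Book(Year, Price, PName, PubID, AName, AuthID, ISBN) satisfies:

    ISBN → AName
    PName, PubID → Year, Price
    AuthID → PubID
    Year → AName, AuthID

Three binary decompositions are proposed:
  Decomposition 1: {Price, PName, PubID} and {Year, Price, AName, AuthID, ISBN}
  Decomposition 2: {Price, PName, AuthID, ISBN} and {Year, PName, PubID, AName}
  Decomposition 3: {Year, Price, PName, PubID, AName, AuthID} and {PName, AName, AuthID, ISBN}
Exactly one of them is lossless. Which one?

Decomposition 1: common = {Price}, closure = {Price} → lossy.
Decomposition 2: common = {PName}, closure = {PName} → lossy.
Decomposition 3: common = {PName, AName, AuthID}, closure = {Year, Price, PName, PubID, AName, AuthID} → lossless.

Decomposition 3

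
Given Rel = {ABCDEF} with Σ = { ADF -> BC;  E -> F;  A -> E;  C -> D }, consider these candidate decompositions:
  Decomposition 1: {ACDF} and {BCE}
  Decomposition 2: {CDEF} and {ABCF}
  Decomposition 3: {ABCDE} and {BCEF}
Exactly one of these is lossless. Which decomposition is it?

Decomposition 3

Decomposition 1: common = {C}, closure = {CD} → lossy.
Decomposition 2: common = {CF}, closure = {CDF} → lossy.
Decomposition 3: common = {BCE}, closure = {BCDEF} → lossless.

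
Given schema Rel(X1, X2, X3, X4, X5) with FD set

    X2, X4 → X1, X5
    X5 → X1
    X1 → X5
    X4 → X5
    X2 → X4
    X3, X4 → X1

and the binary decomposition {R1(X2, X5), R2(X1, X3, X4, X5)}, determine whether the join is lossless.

No

Common attributes: R1 ∩ R2 = {X5}.
Closure of {X5}: X5 → X1 applies, adding X1. So (X5)⁺ = {X1, X5}.
The closure contains neither all of R1 = {X2, X5} nor all of R2 = {X1, X3, X4, X5}, so the common attributes are not a superkey of either fragment. The join is lossy.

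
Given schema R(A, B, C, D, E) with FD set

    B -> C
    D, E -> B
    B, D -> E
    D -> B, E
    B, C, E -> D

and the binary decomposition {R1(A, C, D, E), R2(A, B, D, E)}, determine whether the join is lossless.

Common attributes: R1 ∩ R2 = {A, D, E}.
Closure of {A, D, E}: D, E → B applies, adding B; B → C applies, adding C. So (A, D, E)⁺ = {A, B, C, D, E}.
This closure contains every attribute of R1, so R1 ∩ R2 → R1. The join is lossless.

Yes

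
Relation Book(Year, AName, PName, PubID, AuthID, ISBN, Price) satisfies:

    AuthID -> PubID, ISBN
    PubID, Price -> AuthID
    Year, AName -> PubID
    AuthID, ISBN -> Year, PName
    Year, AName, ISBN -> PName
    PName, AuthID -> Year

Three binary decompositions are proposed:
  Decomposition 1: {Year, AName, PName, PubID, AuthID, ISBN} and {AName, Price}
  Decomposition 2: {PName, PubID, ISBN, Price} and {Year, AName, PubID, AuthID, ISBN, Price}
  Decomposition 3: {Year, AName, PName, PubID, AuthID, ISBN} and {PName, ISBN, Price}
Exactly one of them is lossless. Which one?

Decomposition 2

Decomposition 1: common = {AName}, closure = {AName} → lossy.
Decomposition 2: common = {PubID, ISBN, Price}, closure = {Year, PName, PubID, AuthID, ISBN, Price} → lossless.
Decomposition 3: common = {PName, ISBN}, closure = {PName, ISBN} → lossy.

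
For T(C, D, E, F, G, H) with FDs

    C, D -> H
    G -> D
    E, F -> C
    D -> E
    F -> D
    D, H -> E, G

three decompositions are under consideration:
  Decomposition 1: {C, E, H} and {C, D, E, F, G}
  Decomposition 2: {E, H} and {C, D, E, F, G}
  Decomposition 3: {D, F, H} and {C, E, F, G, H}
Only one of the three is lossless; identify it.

Decomposition 3

Decomposition 1: common = {C, E}, closure = {C, E} → lossy.
Decomposition 2: common = {E}, closure = {E} → lossy.
Decomposition 3: common = {F, H}, closure = {C, D, E, F, G, H} → lossless.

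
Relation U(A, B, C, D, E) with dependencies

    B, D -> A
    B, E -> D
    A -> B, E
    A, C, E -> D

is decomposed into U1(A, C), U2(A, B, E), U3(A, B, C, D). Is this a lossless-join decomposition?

Chase test. Columns are A, B, C, D, E; row i has aⱼ where attribute j ∈ Ui, else bᵢⱼ.
Initial tableau (one row per fragment):
  row 1: a1 b12 a3 b14 b15
  row 2: a1 a2 b23 b24 a5
  row 3: a1 a2 a3 a4 b35
Rows 1 and 2 agree on A; apply A→B, E and equate their B, E entries.
Rows 1 and 3 agree on A; apply A→B, E and equate their B, E entries.
Rows 1 and 3 agree on A, C, E; apply A, C, E→D and equate their D entries.
Rows 1 and 2 agree on B, E; apply B, E→D and equate their D entries.
Row 1 is now all distinguished symbols — the join is lossless.

Yes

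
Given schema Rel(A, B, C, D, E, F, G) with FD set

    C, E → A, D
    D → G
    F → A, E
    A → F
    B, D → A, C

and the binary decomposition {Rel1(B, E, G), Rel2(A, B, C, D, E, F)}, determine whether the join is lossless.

Common attributes: Rel1 ∩ Rel2 = {B, E}.
No dependency enlarges {B, E}, so (B, E)⁺ = {B, E}.
The closure contains neither all of Rel1 = {B, E, G} nor all of Rel2 = {A, B, C, D, E, F}, so the common attributes are not a superkey of either fragment. The join is lossy.

No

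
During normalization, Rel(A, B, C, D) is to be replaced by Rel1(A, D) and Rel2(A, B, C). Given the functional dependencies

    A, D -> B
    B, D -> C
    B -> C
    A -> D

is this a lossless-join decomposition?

Common attributes: Rel1 ∩ Rel2 = {A}.
Closure of {A}: A → D applies, adding D; A, D → B applies, adding B; B, D → C applies, adding C. So (A)⁺ = {A, B, C, D}.
This closure contains every attribute of Rel1, so Rel1 ∩ Rel2 → Rel1. The join is lossless.

Yes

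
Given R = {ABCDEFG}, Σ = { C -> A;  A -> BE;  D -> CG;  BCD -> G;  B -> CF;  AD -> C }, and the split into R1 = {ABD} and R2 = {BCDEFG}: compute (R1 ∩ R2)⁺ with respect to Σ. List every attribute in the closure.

ABCDEFG

R1 ∩ R2 = {BD}.
D → CG applies, adding CG
B → CF applies, adding F
C → A applies, adding A
A → BE applies, adding E
Closure: {ABCDEFG}.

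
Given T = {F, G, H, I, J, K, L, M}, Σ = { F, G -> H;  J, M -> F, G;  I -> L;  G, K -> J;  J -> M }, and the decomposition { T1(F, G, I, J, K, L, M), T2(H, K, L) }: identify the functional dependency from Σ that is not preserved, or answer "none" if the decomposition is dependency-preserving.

F, G -> H

Check F, G → H: no single fragment contains all of {F, G, H}, and the restricted closure of {F, G} across the fragments never reaches {H}.
J, M → F, G is preserved.
I → L is preserved.
G, K → J is preserved.
J → M is preserved.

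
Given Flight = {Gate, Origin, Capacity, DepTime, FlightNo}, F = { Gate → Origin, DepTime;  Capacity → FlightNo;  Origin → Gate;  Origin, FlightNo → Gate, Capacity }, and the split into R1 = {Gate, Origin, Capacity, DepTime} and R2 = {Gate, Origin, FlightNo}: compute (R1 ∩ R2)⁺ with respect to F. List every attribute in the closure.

Gate, Origin, DepTime

R1 ∩ R2 = {Gate, Origin}.
Gate → Origin, DepTime applies, adding DepTime
Closure: {Gate, Origin, DepTime}.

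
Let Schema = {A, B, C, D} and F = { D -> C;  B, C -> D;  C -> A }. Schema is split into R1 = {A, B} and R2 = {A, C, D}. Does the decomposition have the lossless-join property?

No

Common attributes: R1 ∩ R2 = {A}.
No dependency enlarges {A}, so (A)⁺ = {A}.
The closure contains neither all of R1 = {A, B} nor all of R2 = {A, C, D}, so the common attributes are not a superkey of either fragment. The join is lossy.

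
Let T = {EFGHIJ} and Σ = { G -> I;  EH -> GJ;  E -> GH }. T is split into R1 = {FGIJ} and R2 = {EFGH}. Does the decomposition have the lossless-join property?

No

Common attributes: R1 ∩ R2 = {FG}.
Closure of {FG}: G → I applies, adding I. So (FG)⁺ = {FGI}.
The closure contains neither all of R1 = {FGIJ} nor all of R2 = {EFGH}, so the common attributes are not a superkey of either fragment. The join is lossy.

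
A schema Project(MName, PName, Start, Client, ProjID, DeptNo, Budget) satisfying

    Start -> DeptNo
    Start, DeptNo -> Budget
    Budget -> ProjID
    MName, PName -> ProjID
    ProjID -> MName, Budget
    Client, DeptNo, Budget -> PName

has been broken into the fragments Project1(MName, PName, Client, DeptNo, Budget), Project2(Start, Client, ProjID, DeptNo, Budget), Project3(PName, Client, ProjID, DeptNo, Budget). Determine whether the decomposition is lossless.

Yes

Chase test. Columns are MName, PName, Start, Client, ProjID, DeptNo, Budget; row i has aⱼ where attribute j ∈ Projecti, else bᵢⱼ.
Initial tableau (one row per fragment):
  row 1: a1 a2 b13 a4 b15 a6 a7
  row 2: b21 b22 a3 a4 a5 a6 a7
  row 3: b31 a2 b33 a4 a5 a6 a7
Rows 1 and 2 agree on Budget; apply Budget→ProjID and equate their ProjID entries.
Rows 1 and 2 agree on ProjID; apply ProjID→MName, Budget and equate their MName, Budget entries.
Rows 1 and 3 agree on ProjID; apply ProjID→MName, Budget and equate their MName, Budget entries.
Rows 1 and 2 agree on Client, DeptNo, Budget; apply Client, DeptNo, Budget→PName and equate their PName entries.
Row 2 is now all distinguished symbols — the join is lossless.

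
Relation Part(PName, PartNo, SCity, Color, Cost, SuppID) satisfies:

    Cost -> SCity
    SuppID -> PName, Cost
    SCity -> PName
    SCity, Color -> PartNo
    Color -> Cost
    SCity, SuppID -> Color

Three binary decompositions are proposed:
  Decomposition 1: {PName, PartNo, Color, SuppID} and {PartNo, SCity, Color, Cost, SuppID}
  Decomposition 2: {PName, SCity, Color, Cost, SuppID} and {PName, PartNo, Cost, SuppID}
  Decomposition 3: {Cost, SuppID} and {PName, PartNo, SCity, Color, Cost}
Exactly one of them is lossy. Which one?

Decomposition 1: common = {PartNo, Color, SuppID}, closure = {PName, PartNo, SCity, Color, Cost, SuppID} → lossless.
Decomposition 2: common = {PName, Cost, SuppID}, closure = {PName, PartNo, SCity, Color, Cost, SuppID} → lossless.
Decomposition 3: common = {Cost}, closure = {PName, SCity, Cost} → lossy.

Decomposition 3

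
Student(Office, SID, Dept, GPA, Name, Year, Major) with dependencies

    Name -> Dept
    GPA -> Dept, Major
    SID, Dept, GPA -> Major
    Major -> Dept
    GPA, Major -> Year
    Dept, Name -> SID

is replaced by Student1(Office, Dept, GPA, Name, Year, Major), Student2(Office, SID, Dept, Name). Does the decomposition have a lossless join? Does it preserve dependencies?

lossless and dependency-preserving

Lossless test: (Office, Dept, Name)⁺ = {Office, SID, Dept, Name}, which contains all of one fragment — lossless.
Dependency preservation: SID, Dept, GPA → Major is not contained in any single fragment, but the restricted closure of its left-hand side across the fragments still reaches the right-hand side; the remaining FDs each lie inside some fragment. All dependencies are preserved.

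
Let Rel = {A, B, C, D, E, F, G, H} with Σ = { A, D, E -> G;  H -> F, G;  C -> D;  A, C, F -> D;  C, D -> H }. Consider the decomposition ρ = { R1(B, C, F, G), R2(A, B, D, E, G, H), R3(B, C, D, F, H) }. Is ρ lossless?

Chase test. Columns are A, B, C, D, E, F, G, H; row i has aⱼ where attribute j ∈ Ri, else bᵢⱼ.
Initial tableau (one row per fragment):
  row 1: b11 a2 a3 b14 b15 a6 a7 b18
  row 2: a1 a2 b23 a4 a5 b26 a7 a8
  row 3: b31 a2 a3 a4 b35 a6 b37 a8
Rows 2 and 3 agree on H; apply H→F, G and equate their F, G entries.
Rows 1 and 3 agree on C; apply C→D and equate their D entries.
Rows 1 and 3 agree on C, D; apply C, D→H and equate their H entries.
No row becomes fully distinguished — the join is lossy.

No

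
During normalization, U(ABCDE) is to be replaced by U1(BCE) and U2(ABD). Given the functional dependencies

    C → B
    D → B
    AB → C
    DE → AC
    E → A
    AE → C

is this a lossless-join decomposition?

No

Common attributes: U1 ∩ U2 = {B}.
No dependency enlarges {B}, so (B)⁺ = {B}.
The closure contains neither all of U1 = {BCE} nor all of U2 = {ABD}, so the common attributes are not a superkey of either fragment. The join is lossy.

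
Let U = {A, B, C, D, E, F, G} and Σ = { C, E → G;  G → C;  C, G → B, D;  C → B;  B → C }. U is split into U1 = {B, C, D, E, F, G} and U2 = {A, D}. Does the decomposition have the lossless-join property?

No

Common attributes: U1 ∩ U2 = {D}.
No dependency enlarges {D}, so (D)⁺ = {D}.
The closure contains neither all of U1 = {B, C, D, E, F, G} nor all of U2 = {A, D}, so the common attributes are not a superkey of either fragment. The join is lossy.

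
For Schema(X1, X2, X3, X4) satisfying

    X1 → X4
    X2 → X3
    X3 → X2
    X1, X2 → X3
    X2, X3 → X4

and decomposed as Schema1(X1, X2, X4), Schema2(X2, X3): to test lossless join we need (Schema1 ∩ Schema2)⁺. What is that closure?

Schema1 ∩ Schema2 = {X2}.
X2 → X3 applies, adding X3
X2, X3 → X4 applies, adding X4
Closure: {X2, X3, X4}.

X2, X3, X4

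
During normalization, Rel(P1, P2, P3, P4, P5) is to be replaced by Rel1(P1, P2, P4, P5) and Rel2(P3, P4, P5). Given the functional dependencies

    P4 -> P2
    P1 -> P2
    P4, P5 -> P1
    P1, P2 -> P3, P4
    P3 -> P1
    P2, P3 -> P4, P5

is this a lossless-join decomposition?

Yes

Common attributes: Rel1 ∩ Rel2 = {P4, P5}.
Closure of {P4, P5}: P4 → P2 applies, adding P2; P4, P5 → P1 applies, adding P1; P1, P2 → P3, P4 applies, adding P3. So (P4, P5)⁺ = {P1, P2, P3, P4, P5}.
This closure contains every attribute of Rel1, so Rel1 ∩ Rel2 → Rel1. The join is lossless.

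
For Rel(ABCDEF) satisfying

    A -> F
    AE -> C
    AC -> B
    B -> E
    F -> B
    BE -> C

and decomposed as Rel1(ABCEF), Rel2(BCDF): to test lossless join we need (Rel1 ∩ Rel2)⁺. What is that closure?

BCEF

Rel1 ∩ Rel2 = {BCF}.
B → E applies, adding E
Closure: {BCEF}.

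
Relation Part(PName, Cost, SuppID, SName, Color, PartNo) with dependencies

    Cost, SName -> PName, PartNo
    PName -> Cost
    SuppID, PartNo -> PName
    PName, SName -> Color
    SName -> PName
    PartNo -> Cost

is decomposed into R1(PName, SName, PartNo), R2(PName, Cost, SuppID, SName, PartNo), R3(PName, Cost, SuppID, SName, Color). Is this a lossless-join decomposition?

Yes

Chase test. Columns are PName, Cost, SuppID, SName, Color, PartNo; row i has aⱼ where attribute j ∈ Ri, else bᵢⱼ.
Initial tableau (one row per fragment):
  row 1: a1 b12 b13 a4 b15 a6
  row 2: a1 a2 a3 a4 b25 a6
  row 3: a1 a2 a3 a4 a5 b36
Rows 2 and 3 agree on Cost, SName; apply Cost, SName→PName, PartNo and equate their PName, PartNo entries.
Rows 1 and 2 agree on PName; apply PName→Cost and equate their Cost entries.
Rows 1 and 2 agree on PName, SName; apply PName, SName→Color and equate their Color entries.
Rows 1 and 3 agree on PName, SName; apply PName, SName→Color and equate their Color entries.
Row 2 is now all distinguished symbols — the join is lossless.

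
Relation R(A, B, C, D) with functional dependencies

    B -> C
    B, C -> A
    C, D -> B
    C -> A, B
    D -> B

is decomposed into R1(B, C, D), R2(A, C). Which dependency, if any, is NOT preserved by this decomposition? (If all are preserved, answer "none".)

none

B → C lies within R1.
B, C → A: restricted closure across fragments reaches A.
C, D → B lies within R1.
C → A, B: restricted closure across fragments reaches A, B.
D → B lies within R1.
Every dependency is enforceable on the fragments, so the decomposition is dependency-preserving.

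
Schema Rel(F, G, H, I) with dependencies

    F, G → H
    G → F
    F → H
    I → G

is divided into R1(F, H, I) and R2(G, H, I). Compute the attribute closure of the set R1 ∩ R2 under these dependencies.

R1 ∩ R2 = {H, I}.
I → G applies, adding G
G → F applies, adding F
Closure: {F, G, H, I}.

F, G, H, I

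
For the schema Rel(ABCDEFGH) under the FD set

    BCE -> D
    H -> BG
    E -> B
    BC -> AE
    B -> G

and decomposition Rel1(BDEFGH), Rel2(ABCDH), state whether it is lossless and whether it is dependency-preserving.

Lossless test: (BDH)⁺ = {BDGH}, which is a superkey of neither fragment — lossy.
Dependency preservation: the restricted closure of {BC} across the fragments never reaches {AE}, so BC → AE cannot be enforced without a join — not preserved.

lossy and not dependency-preserving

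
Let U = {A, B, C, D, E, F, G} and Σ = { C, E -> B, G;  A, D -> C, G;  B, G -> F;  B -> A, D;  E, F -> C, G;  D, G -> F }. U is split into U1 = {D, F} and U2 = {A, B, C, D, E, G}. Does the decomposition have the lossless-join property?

No

Common attributes: U1 ∩ U2 = {D}.
No dependency enlarges {D}, so (D)⁺ = {D}.
The closure contains neither all of U1 = {D, F} nor all of U2 = {A, B, C, D, E, G}, so the common attributes are not a superkey of either fragment. The join is lossy.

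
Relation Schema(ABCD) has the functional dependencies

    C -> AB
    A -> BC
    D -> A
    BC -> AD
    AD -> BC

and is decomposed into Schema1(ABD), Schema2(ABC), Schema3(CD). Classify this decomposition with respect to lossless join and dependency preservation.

lossless and dependency-preserving

Lossless test (chase): Rows 2 and 3 agree on C; apply C→AB and equate their AB entries. Rows 1 and 2 agree on A; apply A→BC and equate their BC entries. Rows 1 and 2 agree on BC; apply BC→AD and equate their AD entries. Row 1 is now all distinguished symbols — the join is lossless.
Dependency preservation: BC → AD; AD → BC are not contained in any single fragment, but the restricted closure of each left-hand side across the fragments still reaches the right-hand side; the remaining FDs each lie inside some fragment. All dependencies are preserved.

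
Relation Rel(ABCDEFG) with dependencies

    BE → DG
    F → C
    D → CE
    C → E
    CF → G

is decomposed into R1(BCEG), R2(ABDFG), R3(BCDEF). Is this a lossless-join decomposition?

Chase test. Columns are ABCDEFG; row i has aⱼ where attribute j ∈ Ri, else bᵢⱼ.
Initial tableau (one row per fragment):
  row 1: b11 a2 a3 b14 a5 b16 a7
  row 2: a1 a2 b23 a4 b25 a6 a7
  row 3: b31 a2 a3 a4 a5 a6 b37
Rows 1 and 3 agree on BE; apply BE→DG and equate their DG entries.
Rows 2 and 3 agree on F; apply F→C and equate their C entries.
Rows 1 and 2 agree on D; apply D→CE and equate their CE entries.
Row 2 is now all distinguished symbols — the join is lossless.

Yes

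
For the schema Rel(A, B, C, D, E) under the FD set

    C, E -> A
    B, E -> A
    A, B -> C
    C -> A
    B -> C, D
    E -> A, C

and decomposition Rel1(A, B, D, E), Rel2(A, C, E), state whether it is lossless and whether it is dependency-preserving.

Lossless test: (A, E)⁺ = {A, C, E}, which contains all of one fragment — lossless.
Dependency preservation: the restricted closure of {A, B} across the fragments never reaches {C}, so A, B → C cannot be enforced without a join — not preserved.

lossless but not dependency-preserving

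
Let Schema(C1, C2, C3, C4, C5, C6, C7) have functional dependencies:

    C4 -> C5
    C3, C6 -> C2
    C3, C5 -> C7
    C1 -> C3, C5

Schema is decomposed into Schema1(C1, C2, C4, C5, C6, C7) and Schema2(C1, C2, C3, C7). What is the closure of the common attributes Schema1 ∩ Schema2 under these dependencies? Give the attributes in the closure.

Schema1 ∩ Schema2 = {C1, C2, C7}.
C1 → C3, C5 applies, adding C3, C5
Closure: {C1, C2, C3, C5, C7}.

C1, C2, C3, C5, C7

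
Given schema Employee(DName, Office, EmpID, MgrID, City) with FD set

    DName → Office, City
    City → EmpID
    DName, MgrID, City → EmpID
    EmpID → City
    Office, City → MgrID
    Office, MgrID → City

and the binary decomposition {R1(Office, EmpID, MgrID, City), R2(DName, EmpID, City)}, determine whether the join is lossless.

No

Common attributes: R1 ∩ R2 = {EmpID, City}.
No dependency enlarges {EmpID, City}, so (EmpID, City)⁺ = {EmpID, City}.
The closure contains neither all of R1 = {Office, EmpID, MgrID, City} nor all of R2 = {DName, EmpID, City}, so the common attributes are not a superkey of either fragment. The join is lossy.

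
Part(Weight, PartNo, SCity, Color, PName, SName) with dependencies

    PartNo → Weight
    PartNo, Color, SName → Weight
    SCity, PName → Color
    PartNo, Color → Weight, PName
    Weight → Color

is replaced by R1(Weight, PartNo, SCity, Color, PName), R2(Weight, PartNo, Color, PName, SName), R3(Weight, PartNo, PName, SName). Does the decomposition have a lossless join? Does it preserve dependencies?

Lossless test (chase): Rows 1 and 3 agree on Weight; apply Weight→Color and equate their Color entries. No row becomes fully distinguished — the join is lossy.
Dependency preservation: every FD's attributes lie within a single fragment, so each can be enforced locally — preserved.

lossy but dependency-preserving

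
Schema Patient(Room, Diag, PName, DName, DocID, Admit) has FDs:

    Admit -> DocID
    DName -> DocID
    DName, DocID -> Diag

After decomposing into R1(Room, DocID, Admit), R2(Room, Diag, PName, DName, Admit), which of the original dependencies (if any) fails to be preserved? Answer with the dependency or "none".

Check DName → DocID: no single fragment contains all of {DName, DocID}, and the restricted closure of {DName} across the fragments never reaches {DocID}.
Admit → DocID is preserved.
DName, DocID → Diag is preserved.

DName -> DocID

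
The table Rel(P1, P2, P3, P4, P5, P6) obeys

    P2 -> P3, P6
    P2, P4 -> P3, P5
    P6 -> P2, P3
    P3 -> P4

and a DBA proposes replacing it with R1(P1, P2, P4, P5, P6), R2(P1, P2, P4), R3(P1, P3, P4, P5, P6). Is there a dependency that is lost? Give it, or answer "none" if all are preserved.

none

P2 → P3, P6: restricted closure across fragments reaches P3, P6.
P2, P4 → P3, P5: restricted closure across fragments reaches P3, P5.
P6 → P2, P3: restricted closure across fragments reaches P2, P3.
P3 → P4 lies within R3.
Every dependency is enforceable on the fragments, so the decomposition is dependency-preserving.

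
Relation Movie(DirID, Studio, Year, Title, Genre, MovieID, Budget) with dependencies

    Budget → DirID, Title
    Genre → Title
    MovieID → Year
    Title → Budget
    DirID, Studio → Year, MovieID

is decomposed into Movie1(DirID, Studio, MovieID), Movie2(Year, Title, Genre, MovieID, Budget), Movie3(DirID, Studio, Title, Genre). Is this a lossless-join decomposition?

Chase test. Columns are DirID, Studio, Year, Title, Genre, MovieID, Budget; row i has aⱼ where attribute j ∈ Moviei, else bᵢⱼ.
Initial tableau (one row per fragment):
  row 1: a1 a2 b13 b14 b15 a6 b17
  row 2: b21 b22 a3 a4 a5 a6 a7
  row 3: a1 a2 b33 a4 a5 b36 b37
Rows 1 and 2 agree on MovieID; apply MovieID→Year and equate their Year entries.
Rows 2 and 3 agree on Title; apply Title→Budget and equate their Budget entries.
Rows 1 and 3 agree on DirID, Studio; apply DirID, Studio→Year, MovieID and equate their Year, MovieID entries.
Rows 2 and 3 agree on Budget; apply Budget→DirID, Title and equate their DirID, Title entries.
Row 3 is now all distinguished symbols — the join is lossless.

Yes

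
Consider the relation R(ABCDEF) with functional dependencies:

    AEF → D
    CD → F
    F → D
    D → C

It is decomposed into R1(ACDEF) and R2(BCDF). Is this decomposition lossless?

Common attributes: R1 ∩ R2 = {CDF}.
No dependency enlarges {CDF}, so (CDF)⁺ = {CDF}.
The closure contains neither all of R1 = {ACDEF} nor all of R2 = {BCDF}, so the common attributes are not a superkey of either fragment. The join is lossy.

No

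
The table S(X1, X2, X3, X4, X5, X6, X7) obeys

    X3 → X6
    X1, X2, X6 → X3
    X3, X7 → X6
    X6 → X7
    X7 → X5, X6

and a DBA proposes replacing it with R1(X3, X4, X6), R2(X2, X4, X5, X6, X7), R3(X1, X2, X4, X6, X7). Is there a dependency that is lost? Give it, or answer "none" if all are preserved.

Check X1, X2, X6 → X3: no single fragment contains all of {X1, X2, X3, X6}, and the restricted closure of {X1, X2, X6} across the fragments never reaches {X3}.
X3 → X6 is preserved.
X3, X7 → X6 is preserved.
X6 → X7 is preserved.
X7 → X5, X6 is preserved.

X1, X2, X6 → X3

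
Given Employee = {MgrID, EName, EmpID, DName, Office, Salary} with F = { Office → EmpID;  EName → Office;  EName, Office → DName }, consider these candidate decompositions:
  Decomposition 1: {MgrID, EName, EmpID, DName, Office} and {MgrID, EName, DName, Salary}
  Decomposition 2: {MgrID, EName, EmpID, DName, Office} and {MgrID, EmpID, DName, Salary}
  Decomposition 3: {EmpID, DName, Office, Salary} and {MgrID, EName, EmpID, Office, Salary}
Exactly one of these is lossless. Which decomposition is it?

Decomposition 1

Decomposition 1: common = {MgrID, EName, DName}, closure = {MgrID, EName, EmpID, DName, Office} → lossless.
Decomposition 2: common = {MgrID, EmpID, DName}, closure = {MgrID, EmpID, DName} → lossy.
Decomposition 3: common = {EmpID, Office, Salary}, closure = {EmpID, Office, Salary} → lossy.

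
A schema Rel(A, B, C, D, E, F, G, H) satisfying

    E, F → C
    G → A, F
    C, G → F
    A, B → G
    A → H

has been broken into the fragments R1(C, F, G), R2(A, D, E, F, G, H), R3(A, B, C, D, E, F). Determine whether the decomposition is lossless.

Chase test. Columns are A, B, C, D, E, F, G, H; row i has aⱼ where attribute j ∈ Ri, else bᵢⱼ.
Initial tableau (one row per fragment):
  row 1: b11 b12 a3 b14 b15 a6 a7 b18
  row 2: a1 b22 b23 a4 a5 a6 a7 a8
  row 3: a1 a2 a3 a4 a5 a6 b37 b38
Rows 2 and 3 agree on E, F; apply E, F→C and equate their C entries.
Rows 1 and 2 agree on G; apply G→A, F and equate their A, F entries.
Rows 1 and 2 agree on A; apply A→H and equate their H entries.
Rows 1 and 3 agree on A; apply A→H and equate their H entries.
No row becomes fully distinguished — the join is lossy.

No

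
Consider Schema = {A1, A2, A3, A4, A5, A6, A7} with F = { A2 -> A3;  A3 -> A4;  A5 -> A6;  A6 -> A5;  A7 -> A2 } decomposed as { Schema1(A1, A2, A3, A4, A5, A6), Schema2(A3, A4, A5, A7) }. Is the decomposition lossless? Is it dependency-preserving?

Lossless test: (A3, A4, A5)⁺ = {A3, A4, A5, A6}, which is a superkey of neither fragment — lossy.
Dependency preservation: the restricted closure of {A7} across the fragments never reaches {A2}, so A7 → A2 cannot be enforced without a join — not preserved.

lossy and not dependency-preserving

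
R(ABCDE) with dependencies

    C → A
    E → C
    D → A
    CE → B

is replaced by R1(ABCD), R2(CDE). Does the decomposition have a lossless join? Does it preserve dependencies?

Lossless test: (CD)⁺ = {ACD}, which is a superkey of neither fragment — lossy.
Dependency preservation: the restricted closure of {CE} across the fragments never reaches {B}, so CE → B cannot be enforced without a join — not preserved.

lossy and not dependency-preserving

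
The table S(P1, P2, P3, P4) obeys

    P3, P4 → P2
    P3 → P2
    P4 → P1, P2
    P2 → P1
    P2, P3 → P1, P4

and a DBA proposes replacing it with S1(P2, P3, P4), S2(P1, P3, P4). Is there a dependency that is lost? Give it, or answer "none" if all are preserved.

Check P2 → P1: no single fragment contains all of {P1, P2}, and the restricted closure of {P2} across the fragments never reaches {P1}.
P3, P4 → P2 is preserved.
P3 → P2 is preserved.
P4 → P1, P2 is preserved.
P2, P3 → P1, P4 is preserved.

P2 → P1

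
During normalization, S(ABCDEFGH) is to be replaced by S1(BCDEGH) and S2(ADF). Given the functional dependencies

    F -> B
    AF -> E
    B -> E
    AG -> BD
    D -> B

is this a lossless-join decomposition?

No

Common attributes: S1 ∩ S2 = {D}.
Closure of {D}: D → B applies, adding B; B → E applies, adding E. So (D)⁺ = {BDE}.
The closure contains neither all of S1 = {BCDEGH} nor all of S2 = {ADF}, so the common attributes are not a superkey of either fragment. The join is lossy.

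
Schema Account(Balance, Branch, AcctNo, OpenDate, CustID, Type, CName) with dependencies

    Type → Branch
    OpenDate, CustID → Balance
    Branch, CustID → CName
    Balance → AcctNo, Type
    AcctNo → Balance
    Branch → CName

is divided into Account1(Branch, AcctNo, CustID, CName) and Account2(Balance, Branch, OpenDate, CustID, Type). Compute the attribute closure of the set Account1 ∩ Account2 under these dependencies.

Account1 ∩ Account2 = {Branch, CustID}.
Branch, CustID → CName applies, adding CName
Closure: {Branch, CustID, CName}.

Branch, CustID, CName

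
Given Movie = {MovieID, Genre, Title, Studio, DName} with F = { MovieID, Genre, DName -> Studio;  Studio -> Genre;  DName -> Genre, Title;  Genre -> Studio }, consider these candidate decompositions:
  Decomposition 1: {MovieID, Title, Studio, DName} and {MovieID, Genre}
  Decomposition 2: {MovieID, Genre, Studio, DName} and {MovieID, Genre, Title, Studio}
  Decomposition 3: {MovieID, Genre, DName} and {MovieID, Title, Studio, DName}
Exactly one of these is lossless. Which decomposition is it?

Decomposition 1: common = {MovieID}, closure = {MovieID} → lossy.
Decomposition 2: common = {MovieID, Genre, Studio}, closure = {MovieID, Genre, Studio} → lossy.
Decomposition 3: common = {MovieID, DName}, closure = {MovieID, Genre, Title, Studio, DName} → lossless.

Decomposition 3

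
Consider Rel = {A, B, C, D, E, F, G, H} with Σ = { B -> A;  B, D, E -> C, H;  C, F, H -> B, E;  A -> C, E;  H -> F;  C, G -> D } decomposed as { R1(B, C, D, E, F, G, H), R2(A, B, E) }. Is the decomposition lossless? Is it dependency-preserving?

lossless but not dependency-preserving

Lossless test: (B, E)⁺ = {A, B, C, E}, which contains all of one fragment — lossless.
Dependency preservation: the restricted closure of {A} across the fragments never reaches {C, E}, so A → C, E cannot be enforced without a join — not preserved.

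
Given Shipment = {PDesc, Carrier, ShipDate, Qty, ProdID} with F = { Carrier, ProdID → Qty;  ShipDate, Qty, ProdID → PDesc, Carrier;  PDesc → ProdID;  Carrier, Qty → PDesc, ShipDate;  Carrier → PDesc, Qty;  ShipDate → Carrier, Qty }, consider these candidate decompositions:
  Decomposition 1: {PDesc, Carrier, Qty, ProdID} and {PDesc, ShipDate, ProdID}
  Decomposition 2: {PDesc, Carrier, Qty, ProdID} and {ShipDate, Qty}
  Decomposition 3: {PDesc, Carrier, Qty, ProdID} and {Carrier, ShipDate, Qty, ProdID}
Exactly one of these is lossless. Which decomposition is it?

Decomposition 1: common = {PDesc, ProdID}, closure = {PDesc, ProdID} → lossy.
Decomposition 2: common = {Qty}, closure = {Qty} → lossy.
Decomposition 3: common = {Carrier, Qty, ProdID}, closure = {PDesc, Carrier, ShipDate, Qty, ProdID} → lossless.

Decomposition 3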